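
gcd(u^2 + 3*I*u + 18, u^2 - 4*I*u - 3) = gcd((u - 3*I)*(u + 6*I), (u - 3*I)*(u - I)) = u - 3*I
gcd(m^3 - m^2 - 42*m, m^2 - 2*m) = m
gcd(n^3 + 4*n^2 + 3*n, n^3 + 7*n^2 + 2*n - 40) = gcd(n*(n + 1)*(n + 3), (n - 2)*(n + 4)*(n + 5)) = 1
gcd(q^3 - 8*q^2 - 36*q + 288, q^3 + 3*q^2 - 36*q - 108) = q^2 - 36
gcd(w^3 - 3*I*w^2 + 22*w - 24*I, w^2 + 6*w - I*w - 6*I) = w - I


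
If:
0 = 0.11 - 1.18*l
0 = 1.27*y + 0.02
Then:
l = 0.09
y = -0.02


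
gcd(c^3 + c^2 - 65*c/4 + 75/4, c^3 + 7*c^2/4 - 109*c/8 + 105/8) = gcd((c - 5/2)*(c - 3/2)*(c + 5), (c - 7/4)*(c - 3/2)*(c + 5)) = c^2 + 7*c/2 - 15/2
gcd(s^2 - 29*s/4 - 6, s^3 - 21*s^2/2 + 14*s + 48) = s - 8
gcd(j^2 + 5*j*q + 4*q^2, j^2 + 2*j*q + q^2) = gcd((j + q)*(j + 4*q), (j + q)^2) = j + q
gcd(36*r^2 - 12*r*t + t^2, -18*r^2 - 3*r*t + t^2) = 6*r - t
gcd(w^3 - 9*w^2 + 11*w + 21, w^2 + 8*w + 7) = w + 1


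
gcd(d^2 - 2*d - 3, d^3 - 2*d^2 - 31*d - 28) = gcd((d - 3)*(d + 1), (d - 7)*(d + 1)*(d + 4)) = d + 1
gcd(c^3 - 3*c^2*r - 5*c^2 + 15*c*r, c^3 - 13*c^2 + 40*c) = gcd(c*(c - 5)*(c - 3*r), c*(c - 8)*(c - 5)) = c^2 - 5*c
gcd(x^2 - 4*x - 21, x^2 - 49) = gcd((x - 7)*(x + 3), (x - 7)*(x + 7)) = x - 7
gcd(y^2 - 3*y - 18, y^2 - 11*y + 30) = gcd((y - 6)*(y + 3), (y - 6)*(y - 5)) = y - 6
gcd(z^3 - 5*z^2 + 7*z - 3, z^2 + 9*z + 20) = 1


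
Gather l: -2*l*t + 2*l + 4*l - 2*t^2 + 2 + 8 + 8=l*(6 - 2*t) - 2*t^2 + 18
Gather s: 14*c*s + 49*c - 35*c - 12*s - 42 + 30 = 14*c + s*(14*c - 12) - 12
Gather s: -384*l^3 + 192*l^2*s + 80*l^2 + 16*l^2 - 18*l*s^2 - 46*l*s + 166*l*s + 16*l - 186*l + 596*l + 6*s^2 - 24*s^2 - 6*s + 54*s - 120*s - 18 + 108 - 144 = -384*l^3 + 96*l^2 + 426*l + s^2*(-18*l - 18) + s*(192*l^2 + 120*l - 72) - 54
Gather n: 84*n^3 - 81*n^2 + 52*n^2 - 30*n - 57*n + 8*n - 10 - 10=84*n^3 - 29*n^2 - 79*n - 20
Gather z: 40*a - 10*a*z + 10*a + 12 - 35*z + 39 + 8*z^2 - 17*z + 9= 50*a + 8*z^2 + z*(-10*a - 52) + 60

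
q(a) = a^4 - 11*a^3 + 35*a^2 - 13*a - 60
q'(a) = 4*a^3 - 33*a^2 + 70*a - 13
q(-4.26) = 1810.28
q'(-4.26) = -1219.31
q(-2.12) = 249.87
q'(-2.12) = -347.83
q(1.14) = -43.94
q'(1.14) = 29.84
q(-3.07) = 716.89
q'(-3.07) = -654.66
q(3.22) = 1.29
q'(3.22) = 3.79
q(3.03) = 0.23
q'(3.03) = 7.40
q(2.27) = -11.27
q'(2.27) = 22.64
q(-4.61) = 2273.10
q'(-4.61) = -1428.91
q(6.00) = 42.00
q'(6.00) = 83.00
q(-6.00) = 4950.00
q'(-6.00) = -2485.00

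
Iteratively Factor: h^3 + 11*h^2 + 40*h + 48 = (h + 3)*(h^2 + 8*h + 16) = (h + 3)*(h + 4)*(h + 4)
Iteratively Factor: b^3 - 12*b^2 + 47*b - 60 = (b - 3)*(b^2 - 9*b + 20) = (b - 5)*(b - 3)*(b - 4)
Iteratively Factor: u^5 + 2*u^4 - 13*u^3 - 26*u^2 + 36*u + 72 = (u + 2)*(u^4 - 13*u^2 + 36) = (u + 2)*(u + 3)*(u^3 - 3*u^2 - 4*u + 12) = (u - 2)*(u + 2)*(u + 3)*(u^2 - u - 6) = (u - 3)*(u - 2)*(u + 2)*(u + 3)*(u + 2)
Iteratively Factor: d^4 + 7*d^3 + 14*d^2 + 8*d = (d + 4)*(d^3 + 3*d^2 + 2*d) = d*(d + 4)*(d^2 + 3*d + 2) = d*(d + 1)*(d + 4)*(d + 2)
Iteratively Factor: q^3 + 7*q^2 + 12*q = (q + 4)*(q^2 + 3*q) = q*(q + 4)*(q + 3)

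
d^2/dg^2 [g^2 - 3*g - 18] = 2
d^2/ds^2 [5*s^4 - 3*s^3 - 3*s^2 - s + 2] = 60*s^2 - 18*s - 6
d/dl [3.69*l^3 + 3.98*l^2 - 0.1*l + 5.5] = 11.07*l^2 + 7.96*l - 0.1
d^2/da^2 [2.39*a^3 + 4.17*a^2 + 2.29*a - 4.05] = 14.34*a + 8.34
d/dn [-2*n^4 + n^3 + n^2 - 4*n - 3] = -8*n^3 + 3*n^2 + 2*n - 4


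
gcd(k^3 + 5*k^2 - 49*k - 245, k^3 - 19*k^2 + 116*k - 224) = k - 7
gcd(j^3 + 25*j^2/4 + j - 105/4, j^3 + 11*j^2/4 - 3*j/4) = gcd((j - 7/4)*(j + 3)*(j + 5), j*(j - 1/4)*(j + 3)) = j + 3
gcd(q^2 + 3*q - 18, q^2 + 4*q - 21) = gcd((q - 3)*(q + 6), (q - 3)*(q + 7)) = q - 3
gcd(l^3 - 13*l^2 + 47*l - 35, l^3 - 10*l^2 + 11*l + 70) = l^2 - 12*l + 35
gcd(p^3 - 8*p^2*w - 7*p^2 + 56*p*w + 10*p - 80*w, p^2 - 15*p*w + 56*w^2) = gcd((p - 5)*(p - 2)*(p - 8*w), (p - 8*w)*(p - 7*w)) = p - 8*w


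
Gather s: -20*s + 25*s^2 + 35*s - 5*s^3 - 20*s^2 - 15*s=-5*s^3 + 5*s^2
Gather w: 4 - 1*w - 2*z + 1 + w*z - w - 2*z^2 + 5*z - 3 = w*(z - 2) - 2*z^2 + 3*z + 2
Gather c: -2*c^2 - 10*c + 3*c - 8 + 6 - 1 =-2*c^2 - 7*c - 3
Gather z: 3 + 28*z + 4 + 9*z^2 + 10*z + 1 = 9*z^2 + 38*z + 8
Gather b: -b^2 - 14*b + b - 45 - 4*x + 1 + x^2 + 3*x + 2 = -b^2 - 13*b + x^2 - x - 42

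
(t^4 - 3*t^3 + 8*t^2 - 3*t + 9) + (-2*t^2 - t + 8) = t^4 - 3*t^3 + 6*t^2 - 4*t + 17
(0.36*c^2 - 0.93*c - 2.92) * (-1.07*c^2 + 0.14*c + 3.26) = -0.3852*c^4 + 1.0455*c^3 + 4.1678*c^2 - 3.4406*c - 9.5192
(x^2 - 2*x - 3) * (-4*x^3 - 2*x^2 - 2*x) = -4*x^5 + 6*x^4 + 14*x^3 + 10*x^2 + 6*x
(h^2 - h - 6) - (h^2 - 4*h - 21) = 3*h + 15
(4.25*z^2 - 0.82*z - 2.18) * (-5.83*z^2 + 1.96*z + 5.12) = -24.7775*z^4 + 13.1106*z^3 + 32.8622*z^2 - 8.4712*z - 11.1616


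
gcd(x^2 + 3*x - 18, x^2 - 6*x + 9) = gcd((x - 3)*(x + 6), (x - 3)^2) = x - 3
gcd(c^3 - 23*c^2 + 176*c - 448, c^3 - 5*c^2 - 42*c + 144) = c - 8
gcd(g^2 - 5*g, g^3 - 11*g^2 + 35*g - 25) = g - 5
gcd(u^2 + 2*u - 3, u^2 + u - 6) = u + 3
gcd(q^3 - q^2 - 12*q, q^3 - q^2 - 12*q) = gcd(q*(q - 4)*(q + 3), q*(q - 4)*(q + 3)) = q^3 - q^2 - 12*q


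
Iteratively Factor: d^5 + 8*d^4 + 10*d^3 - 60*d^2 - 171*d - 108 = (d + 1)*(d^4 + 7*d^3 + 3*d^2 - 63*d - 108) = (d + 1)*(d + 3)*(d^3 + 4*d^2 - 9*d - 36) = (d + 1)*(d + 3)*(d + 4)*(d^2 - 9) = (d - 3)*(d + 1)*(d + 3)*(d + 4)*(d + 3)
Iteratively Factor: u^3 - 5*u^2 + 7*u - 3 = (u - 3)*(u^2 - 2*u + 1) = (u - 3)*(u - 1)*(u - 1)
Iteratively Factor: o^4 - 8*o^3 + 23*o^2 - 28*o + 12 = (o - 1)*(o^3 - 7*o^2 + 16*o - 12) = (o - 3)*(o - 1)*(o^2 - 4*o + 4) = (o - 3)*(o - 2)*(o - 1)*(o - 2)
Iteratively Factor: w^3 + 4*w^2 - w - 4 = (w - 1)*(w^2 + 5*w + 4) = (w - 1)*(w + 4)*(w + 1)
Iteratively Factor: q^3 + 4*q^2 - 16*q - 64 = (q - 4)*(q^2 + 8*q + 16) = (q - 4)*(q + 4)*(q + 4)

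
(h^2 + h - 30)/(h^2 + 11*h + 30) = (h - 5)/(h + 5)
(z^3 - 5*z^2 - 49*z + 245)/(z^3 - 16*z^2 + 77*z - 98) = (z^2 + 2*z - 35)/(z^2 - 9*z + 14)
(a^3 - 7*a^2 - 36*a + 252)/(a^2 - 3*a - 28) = (a^2 - 36)/(a + 4)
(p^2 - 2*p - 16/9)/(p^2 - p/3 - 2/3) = (p - 8/3)/(p - 1)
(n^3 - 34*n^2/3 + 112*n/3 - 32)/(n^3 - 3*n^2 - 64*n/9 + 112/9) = 3*(n - 6)/(3*n + 7)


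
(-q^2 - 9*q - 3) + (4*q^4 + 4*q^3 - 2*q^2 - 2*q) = 4*q^4 + 4*q^3 - 3*q^2 - 11*q - 3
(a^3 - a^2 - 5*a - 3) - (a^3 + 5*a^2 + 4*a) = -6*a^2 - 9*a - 3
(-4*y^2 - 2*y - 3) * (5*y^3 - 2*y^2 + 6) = -20*y^5 - 2*y^4 - 11*y^3 - 18*y^2 - 12*y - 18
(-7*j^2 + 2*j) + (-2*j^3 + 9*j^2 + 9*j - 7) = -2*j^3 + 2*j^2 + 11*j - 7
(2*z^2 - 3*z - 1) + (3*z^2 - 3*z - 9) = 5*z^2 - 6*z - 10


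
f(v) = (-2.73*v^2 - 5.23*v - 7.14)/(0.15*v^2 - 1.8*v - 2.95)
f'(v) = (1.8 - 0.3*v)*(-2.73*v^2 - 5.23*v - 7.14)/(0.15*v^2 - 1.8*v - 2.95)^2 + (-5.46*v - 5.23)/(0.15*v^2 - 1.8*v - 2.95) = (5.6985*v^2 + 18.249*v + 2.5765)/(0.0225*v^4 - 0.54*v^3 + 2.355*v^2 + 10.62*v + 8.7025)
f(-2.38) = -4.65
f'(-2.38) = -1.80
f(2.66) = 6.05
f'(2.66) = 2.05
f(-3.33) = -4.25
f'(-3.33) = 0.23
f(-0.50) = 2.59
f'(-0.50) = -1.26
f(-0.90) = 3.84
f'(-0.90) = -6.32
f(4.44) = 10.54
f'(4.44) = 3.07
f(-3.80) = -4.41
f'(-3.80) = 0.42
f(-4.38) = -4.69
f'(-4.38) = 0.52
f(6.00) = 16.38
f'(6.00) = 4.55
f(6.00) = 16.38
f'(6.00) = 4.55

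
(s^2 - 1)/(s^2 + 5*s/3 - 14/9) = 9*(s^2 - 1)/(9*s^2 + 15*s - 14)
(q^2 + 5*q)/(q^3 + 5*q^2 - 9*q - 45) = q/(q^2 - 9)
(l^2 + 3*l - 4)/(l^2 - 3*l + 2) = (l + 4)/(l - 2)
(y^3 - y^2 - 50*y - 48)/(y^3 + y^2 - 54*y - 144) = (y + 1)/(y + 3)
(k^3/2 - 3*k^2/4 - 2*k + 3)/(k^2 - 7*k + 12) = (2*k^3 - 3*k^2 - 8*k + 12)/(4*(k^2 - 7*k + 12))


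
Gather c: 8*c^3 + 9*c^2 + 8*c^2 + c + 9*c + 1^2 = 8*c^3 + 17*c^2 + 10*c + 1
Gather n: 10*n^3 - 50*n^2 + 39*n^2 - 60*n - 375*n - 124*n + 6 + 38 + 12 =10*n^3 - 11*n^2 - 559*n + 56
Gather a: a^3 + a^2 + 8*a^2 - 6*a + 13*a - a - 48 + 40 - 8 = a^3 + 9*a^2 + 6*a - 16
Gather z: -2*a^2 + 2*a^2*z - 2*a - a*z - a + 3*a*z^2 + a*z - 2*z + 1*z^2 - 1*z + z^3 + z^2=-2*a^2 - 3*a + z^3 + z^2*(3*a + 2) + z*(2*a^2 - 3)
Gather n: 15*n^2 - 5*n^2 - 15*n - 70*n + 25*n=10*n^2 - 60*n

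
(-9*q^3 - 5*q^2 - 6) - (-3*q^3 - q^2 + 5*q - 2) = -6*q^3 - 4*q^2 - 5*q - 4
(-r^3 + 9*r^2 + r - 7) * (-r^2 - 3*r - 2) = r^5 - 6*r^4 - 26*r^3 - 14*r^2 + 19*r + 14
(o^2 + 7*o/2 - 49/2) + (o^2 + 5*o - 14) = 2*o^2 + 17*o/2 - 77/2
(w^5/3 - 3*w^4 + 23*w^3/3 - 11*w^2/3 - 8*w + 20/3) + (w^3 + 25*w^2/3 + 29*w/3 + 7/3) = w^5/3 - 3*w^4 + 26*w^3/3 + 14*w^2/3 + 5*w/3 + 9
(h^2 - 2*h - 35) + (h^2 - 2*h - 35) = 2*h^2 - 4*h - 70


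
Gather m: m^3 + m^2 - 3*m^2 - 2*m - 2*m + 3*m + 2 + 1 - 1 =m^3 - 2*m^2 - m + 2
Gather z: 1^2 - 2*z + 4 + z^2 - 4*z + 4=z^2 - 6*z + 9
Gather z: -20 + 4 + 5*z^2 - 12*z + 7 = 5*z^2 - 12*z - 9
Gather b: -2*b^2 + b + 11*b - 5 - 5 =-2*b^2 + 12*b - 10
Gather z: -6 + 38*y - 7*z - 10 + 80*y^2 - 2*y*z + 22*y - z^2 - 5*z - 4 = 80*y^2 + 60*y - z^2 + z*(-2*y - 12) - 20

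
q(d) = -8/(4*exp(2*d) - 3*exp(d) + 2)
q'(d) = -8*(-8*exp(2*d) + 3*exp(d))/(4*exp(2*d) - 3*exp(d) + 2)^2 = (64*exp(d) - 24)*exp(d)/(4*exp(2*d) - 3*exp(d) + 2)^2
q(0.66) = -0.72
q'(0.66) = 1.55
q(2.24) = -0.02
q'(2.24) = 0.05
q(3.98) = -0.00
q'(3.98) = 0.00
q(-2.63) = -4.43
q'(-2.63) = -0.43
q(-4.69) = -4.06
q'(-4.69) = -0.06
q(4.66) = -0.00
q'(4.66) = 0.00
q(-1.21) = -5.48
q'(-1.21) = -0.69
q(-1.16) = -5.51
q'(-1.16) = -0.58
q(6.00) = 0.00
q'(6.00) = 0.00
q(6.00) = 0.00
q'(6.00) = 0.00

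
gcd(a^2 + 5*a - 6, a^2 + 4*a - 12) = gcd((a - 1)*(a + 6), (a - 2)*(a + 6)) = a + 6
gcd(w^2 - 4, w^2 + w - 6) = w - 2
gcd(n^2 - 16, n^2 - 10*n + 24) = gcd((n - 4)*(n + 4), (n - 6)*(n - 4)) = n - 4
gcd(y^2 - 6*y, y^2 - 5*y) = y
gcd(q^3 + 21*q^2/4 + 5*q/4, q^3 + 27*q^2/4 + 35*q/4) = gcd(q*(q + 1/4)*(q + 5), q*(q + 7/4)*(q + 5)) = q^2 + 5*q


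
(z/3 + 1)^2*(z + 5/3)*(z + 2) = z^4/9 + 29*z^3/27 + 103*z^2/27 + 53*z/9 + 10/3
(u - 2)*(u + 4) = u^2 + 2*u - 8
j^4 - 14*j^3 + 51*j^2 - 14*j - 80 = (j - 8)*(j - 5)*(j - 2)*(j + 1)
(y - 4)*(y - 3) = y^2 - 7*y + 12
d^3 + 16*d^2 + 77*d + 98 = (d + 2)*(d + 7)^2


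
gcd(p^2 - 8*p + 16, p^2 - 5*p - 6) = 1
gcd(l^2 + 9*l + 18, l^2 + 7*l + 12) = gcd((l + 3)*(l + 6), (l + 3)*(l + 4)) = l + 3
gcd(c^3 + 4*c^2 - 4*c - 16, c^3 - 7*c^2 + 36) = c + 2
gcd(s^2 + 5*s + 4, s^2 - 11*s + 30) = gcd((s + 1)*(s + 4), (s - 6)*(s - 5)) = 1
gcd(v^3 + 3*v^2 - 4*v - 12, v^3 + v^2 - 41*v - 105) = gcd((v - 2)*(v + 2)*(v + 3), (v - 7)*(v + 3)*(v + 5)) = v + 3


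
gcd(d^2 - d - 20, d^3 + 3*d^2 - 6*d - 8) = d + 4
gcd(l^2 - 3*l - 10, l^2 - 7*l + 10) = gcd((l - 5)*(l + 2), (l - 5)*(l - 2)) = l - 5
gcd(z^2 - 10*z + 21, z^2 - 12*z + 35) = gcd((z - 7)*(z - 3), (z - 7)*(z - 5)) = z - 7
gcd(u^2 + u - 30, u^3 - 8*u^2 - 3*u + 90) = u - 5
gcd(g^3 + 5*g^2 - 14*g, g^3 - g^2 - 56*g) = g^2 + 7*g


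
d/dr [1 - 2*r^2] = -4*r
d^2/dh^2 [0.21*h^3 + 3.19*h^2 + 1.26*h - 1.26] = 1.26*h + 6.38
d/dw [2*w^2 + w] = 4*w + 1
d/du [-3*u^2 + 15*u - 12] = 15 - 6*u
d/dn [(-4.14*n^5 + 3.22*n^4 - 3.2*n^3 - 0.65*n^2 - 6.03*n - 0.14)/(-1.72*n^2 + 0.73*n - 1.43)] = (21.3624*n^6 - 23.1656*n^5 + 42.1568*n^4 - 23.0904*n^3 + 2.8819*n^2 + 1.3774*n + 8.7251)/(2.9584*n^4 - 2.5112*n^3 + 5.4521*n^2 - 2.0878*n + 2.0449)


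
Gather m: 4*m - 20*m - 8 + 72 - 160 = -16*m - 96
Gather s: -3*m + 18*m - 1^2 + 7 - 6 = 15*m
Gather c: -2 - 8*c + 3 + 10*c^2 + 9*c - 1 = 10*c^2 + c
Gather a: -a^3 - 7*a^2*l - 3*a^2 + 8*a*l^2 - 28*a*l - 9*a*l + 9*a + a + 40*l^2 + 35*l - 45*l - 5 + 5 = -a^3 + a^2*(-7*l - 3) + a*(8*l^2 - 37*l + 10) + 40*l^2 - 10*l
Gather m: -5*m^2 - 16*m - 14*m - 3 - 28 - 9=-5*m^2 - 30*m - 40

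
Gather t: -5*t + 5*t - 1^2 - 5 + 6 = 0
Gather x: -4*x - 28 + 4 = -4*x - 24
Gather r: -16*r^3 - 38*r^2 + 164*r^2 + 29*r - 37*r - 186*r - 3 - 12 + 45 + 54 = -16*r^3 + 126*r^2 - 194*r + 84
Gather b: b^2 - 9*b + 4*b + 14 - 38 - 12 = b^2 - 5*b - 36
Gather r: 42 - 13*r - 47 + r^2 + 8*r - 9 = r^2 - 5*r - 14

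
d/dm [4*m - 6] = 4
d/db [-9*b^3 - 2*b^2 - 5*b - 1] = -27*b^2 - 4*b - 5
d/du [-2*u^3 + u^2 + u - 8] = -6*u^2 + 2*u + 1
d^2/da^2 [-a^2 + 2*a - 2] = -2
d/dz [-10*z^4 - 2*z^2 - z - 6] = -40*z^3 - 4*z - 1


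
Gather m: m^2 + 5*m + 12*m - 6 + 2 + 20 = m^2 + 17*m + 16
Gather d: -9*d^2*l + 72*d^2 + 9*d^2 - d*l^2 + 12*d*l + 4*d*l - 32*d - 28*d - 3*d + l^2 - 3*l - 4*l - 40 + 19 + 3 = d^2*(81 - 9*l) + d*(-l^2 + 16*l - 63) + l^2 - 7*l - 18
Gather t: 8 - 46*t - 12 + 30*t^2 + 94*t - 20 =30*t^2 + 48*t - 24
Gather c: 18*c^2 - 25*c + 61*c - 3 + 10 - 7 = 18*c^2 + 36*c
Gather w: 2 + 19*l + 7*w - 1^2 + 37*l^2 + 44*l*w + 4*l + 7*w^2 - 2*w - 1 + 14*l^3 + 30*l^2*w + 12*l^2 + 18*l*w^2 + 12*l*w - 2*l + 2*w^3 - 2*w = 14*l^3 + 49*l^2 + 21*l + 2*w^3 + w^2*(18*l + 7) + w*(30*l^2 + 56*l + 3)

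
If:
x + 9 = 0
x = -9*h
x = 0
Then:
No Solution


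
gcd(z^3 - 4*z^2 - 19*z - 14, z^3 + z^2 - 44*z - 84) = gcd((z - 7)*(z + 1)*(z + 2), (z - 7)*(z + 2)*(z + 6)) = z^2 - 5*z - 14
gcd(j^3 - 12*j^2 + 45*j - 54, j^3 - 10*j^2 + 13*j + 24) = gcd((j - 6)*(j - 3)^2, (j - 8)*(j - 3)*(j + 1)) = j - 3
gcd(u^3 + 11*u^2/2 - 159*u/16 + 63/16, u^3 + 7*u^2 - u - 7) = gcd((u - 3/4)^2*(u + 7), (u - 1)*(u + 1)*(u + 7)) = u + 7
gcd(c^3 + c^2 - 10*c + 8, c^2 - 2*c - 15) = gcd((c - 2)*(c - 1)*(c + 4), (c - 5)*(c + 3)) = 1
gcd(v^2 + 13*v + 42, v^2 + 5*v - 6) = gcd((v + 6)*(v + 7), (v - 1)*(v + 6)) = v + 6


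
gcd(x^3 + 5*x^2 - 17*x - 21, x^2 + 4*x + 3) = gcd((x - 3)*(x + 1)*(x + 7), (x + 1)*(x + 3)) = x + 1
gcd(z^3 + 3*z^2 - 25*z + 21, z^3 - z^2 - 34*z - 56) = 1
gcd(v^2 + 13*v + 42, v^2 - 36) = v + 6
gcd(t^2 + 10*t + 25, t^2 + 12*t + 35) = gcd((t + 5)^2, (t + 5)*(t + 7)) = t + 5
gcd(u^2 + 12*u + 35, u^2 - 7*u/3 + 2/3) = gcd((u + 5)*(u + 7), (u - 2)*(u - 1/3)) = 1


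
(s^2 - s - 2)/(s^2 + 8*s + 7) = (s - 2)/(s + 7)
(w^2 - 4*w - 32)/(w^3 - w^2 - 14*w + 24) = (w - 8)/(w^2 - 5*w + 6)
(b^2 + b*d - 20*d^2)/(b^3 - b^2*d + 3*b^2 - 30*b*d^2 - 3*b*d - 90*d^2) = (b - 4*d)/(b^2 - 6*b*d + 3*b - 18*d)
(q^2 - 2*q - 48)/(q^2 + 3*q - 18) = (q - 8)/(q - 3)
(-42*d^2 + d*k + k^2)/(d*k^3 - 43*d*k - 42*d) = (42*d^2 - d*k - k^2)/(d*(-k^3 + 43*k + 42))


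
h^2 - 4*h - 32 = (h - 8)*(h + 4)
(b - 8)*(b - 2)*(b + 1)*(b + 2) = b^4 - 7*b^3 - 12*b^2 + 28*b + 32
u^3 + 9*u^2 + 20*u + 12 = (u + 1)*(u + 2)*(u + 6)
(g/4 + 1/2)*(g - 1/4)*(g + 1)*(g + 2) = g^4/4 + 19*g^3/16 + 27*g^2/16 + g/2 - 1/4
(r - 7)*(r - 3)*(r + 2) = r^3 - 8*r^2 + r + 42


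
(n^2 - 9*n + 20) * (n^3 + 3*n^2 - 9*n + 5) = n^5 - 6*n^4 - 16*n^3 + 146*n^2 - 225*n + 100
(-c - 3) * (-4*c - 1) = 4*c^2 + 13*c + 3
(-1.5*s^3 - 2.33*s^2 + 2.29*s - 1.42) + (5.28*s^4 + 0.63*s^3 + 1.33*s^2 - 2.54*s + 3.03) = 5.28*s^4 - 0.87*s^3 - 1.0*s^2 - 0.25*s + 1.61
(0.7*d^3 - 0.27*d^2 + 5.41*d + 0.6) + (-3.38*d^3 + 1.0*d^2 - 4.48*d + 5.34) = -2.68*d^3 + 0.73*d^2 + 0.93*d + 5.94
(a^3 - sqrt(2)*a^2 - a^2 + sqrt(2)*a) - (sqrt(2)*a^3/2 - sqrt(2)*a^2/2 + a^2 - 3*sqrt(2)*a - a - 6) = -sqrt(2)*a^3/2 + a^3 - 2*a^2 - sqrt(2)*a^2/2 + a + 4*sqrt(2)*a + 6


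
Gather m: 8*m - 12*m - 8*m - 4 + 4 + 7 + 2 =9 - 12*m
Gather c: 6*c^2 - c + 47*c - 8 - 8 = 6*c^2 + 46*c - 16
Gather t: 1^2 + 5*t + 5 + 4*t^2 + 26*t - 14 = 4*t^2 + 31*t - 8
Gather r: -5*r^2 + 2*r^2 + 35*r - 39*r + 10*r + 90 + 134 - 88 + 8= -3*r^2 + 6*r + 144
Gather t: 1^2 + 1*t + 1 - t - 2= 0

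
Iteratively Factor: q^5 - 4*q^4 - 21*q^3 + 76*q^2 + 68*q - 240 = (q - 3)*(q^4 - q^3 - 24*q^2 + 4*q + 80) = (q - 3)*(q - 2)*(q^3 + q^2 - 22*q - 40) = (q - 5)*(q - 3)*(q - 2)*(q^2 + 6*q + 8) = (q - 5)*(q - 3)*(q - 2)*(q + 4)*(q + 2)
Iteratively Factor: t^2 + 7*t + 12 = (t + 3)*(t + 4)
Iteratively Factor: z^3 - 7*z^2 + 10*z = (z - 5)*(z^2 - 2*z) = z*(z - 5)*(z - 2)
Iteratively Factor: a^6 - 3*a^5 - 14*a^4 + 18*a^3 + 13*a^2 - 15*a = (a)*(a^5 - 3*a^4 - 14*a^3 + 18*a^2 + 13*a - 15) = a*(a - 1)*(a^4 - 2*a^3 - 16*a^2 + 2*a + 15) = a*(a - 5)*(a - 1)*(a^3 + 3*a^2 - a - 3) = a*(a - 5)*(a - 1)*(a + 1)*(a^2 + 2*a - 3) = a*(a - 5)*(a - 1)*(a + 1)*(a + 3)*(a - 1)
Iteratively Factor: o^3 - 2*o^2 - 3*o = (o + 1)*(o^2 - 3*o) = o*(o + 1)*(o - 3)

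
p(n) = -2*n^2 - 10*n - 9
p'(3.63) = -24.52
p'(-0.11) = -9.56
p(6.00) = -141.00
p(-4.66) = -5.83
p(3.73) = -74.13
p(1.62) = -30.45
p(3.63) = -71.65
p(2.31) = -42.77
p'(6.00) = -34.00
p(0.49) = -14.38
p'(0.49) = -11.96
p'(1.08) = -14.32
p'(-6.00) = 14.00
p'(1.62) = -16.48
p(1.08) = -22.13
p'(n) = -4*n - 10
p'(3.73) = -24.92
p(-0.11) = -7.92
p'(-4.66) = 8.64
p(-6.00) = -21.00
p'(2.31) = -19.24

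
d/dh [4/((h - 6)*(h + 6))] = -8*h/(h^4 - 72*h^2 + 1296)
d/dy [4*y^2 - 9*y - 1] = 8*y - 9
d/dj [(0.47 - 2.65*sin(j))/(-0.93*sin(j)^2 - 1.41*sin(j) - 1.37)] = (-2.4645*sin(j)^2 + 0.8742*sin(j) + 4.2932)*cos(j)/(0.8649*sin(j)^4 + 2.6226*sin(j)^3 + 4.5363*sin(j)^2 + 3.8634*sin(j) + 1.8769)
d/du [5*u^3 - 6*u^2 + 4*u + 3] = 15*u^2 - 12*u + 4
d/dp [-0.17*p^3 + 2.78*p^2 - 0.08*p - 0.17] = -0.51*p^2 + 5.56*p - 0.08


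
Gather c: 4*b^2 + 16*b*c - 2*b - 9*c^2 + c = 4*b^2 - 2*b - 9*c^2 + c*(16*b + 1)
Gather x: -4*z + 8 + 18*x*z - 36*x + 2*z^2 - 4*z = x*(18*z - 36) + 2*z^2 - 8*z + 8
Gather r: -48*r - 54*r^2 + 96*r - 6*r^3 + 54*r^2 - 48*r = -6*r^3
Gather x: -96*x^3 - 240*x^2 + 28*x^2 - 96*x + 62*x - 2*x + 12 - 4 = -96*x^3 - 212*x^2 - 36*x + 8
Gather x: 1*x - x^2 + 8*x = -x^2 + 9*x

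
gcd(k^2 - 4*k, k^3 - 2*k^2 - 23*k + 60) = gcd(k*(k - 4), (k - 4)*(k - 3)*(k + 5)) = k - 4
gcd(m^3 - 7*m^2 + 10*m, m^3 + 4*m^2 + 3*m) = m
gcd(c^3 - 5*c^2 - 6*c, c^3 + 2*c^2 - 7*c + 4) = 1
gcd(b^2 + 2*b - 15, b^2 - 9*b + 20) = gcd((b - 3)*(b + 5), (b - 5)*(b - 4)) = 1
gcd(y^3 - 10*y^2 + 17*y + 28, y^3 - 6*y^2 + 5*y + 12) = y^2 - 3*y - 4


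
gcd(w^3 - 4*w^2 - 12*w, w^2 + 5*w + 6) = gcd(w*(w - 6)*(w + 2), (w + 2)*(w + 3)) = w + 2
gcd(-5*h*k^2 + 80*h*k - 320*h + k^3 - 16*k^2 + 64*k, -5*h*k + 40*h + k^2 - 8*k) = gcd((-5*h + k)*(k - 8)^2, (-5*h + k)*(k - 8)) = 5*h*k - 40*h - k^2 + 8*k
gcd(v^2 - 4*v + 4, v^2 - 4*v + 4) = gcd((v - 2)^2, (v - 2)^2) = v^2 - 4*v + 4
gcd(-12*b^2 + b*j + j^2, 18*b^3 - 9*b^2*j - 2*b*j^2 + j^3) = 3*b - j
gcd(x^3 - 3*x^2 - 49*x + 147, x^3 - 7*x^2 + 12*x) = x - 3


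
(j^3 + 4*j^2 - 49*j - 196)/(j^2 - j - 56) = (j^2 - 3*j - 28)/(j - 8)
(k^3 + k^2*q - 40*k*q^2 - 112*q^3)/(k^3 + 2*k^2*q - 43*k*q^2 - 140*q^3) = (k + 4*q)/(k + 5*q)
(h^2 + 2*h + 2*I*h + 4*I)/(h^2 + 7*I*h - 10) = (h + 2)/(h + 5*I)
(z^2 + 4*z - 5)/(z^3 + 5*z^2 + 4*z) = (z^2 + 4*z - 5)/(z*(z^2 + 5*z + 4))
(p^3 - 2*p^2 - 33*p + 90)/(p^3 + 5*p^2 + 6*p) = (p^3 - 2*p^2 - 33*p + 90)/(p*(p^2 + 5*p + 6))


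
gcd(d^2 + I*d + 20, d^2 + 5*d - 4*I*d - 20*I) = d - 4*I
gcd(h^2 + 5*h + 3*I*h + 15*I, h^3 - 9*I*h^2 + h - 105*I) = h + 3*I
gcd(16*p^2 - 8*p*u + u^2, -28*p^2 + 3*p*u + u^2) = 4*p - u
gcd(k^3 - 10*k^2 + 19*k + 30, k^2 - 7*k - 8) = k + 1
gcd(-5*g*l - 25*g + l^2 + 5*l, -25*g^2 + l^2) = 5*g - l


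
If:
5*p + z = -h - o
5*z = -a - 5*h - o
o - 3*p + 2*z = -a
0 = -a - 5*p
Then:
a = -20*z/31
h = -21*z/31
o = -30*z/31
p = 4*z/31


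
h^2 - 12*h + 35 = (h - 7)*(h - 5)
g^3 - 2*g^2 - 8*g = g*(g - 4)*(g + 2)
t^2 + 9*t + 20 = (t + 4)*(t + 5)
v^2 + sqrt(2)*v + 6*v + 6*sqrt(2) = (v + 6)*(v + sqrt(2))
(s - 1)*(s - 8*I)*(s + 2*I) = s^3 - s^2 - 6*I*s^2 + 16*s + 6*I*s - 16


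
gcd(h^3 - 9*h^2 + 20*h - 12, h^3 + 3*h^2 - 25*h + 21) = h - 1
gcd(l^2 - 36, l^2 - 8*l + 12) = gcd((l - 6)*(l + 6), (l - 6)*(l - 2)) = l - 6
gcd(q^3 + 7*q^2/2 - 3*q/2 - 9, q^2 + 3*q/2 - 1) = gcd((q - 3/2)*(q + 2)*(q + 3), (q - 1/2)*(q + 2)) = q + 2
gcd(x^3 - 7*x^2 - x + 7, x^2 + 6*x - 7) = x - 1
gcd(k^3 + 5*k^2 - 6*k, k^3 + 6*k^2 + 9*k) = k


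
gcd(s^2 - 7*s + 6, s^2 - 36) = s - 6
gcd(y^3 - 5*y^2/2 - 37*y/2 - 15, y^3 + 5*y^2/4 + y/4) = y + 1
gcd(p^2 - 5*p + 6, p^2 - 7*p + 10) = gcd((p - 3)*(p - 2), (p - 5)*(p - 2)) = p - 2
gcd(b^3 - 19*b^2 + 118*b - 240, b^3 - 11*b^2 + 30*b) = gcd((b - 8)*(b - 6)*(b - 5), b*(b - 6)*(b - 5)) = b^2 - 11*b + 30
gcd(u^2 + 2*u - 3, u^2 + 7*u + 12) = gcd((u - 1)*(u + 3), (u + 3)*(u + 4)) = u + 3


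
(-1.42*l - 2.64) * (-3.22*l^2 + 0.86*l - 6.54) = 4.5724*l^3 + 7.2796*l^2 + 7.0164*l + 17.2656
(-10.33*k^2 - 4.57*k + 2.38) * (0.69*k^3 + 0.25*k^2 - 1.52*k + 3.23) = -7.1277*k^5 - 5.7358*k^4 + 16.2013*k^3 - 25.8245*k^2 - 18.3787*k + 7.6874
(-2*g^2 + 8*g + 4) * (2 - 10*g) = 20*g^3 - 84*g^2 - 24*g + 8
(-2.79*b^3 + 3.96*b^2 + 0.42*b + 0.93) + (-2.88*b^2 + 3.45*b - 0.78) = -2.79*b^3 + 1.08*b^2 + 3.87*b + 0.15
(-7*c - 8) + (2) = -7*c - 6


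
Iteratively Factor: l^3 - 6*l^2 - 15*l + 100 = (l - 5)*(l^2 - l - 20) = (l - 5)*(l + 4)*(l - 5)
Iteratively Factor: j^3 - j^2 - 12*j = (j - 4)*(j^2 + 3*j) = (j - 4)*(j + 3)*(j)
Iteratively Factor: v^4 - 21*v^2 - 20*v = (v)*(v^3 - 21*v - 20) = v*(v - 5)*(v^2 + 5*v + 4) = v*(v - 5)*(v + 4)*(v + 1)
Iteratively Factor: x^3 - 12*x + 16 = (x - 2)*(x^2 + 2*x - 8) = (x - 2)^2*(x + 4)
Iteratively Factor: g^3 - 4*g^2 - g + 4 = (g + 1)*(g^2 - 5*g + 4) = (g - 1)*(g + 1)*(g - 4)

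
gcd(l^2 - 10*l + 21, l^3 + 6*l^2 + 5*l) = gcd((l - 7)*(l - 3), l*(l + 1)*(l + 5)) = 1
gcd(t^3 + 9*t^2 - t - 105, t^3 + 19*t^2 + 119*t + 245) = t^2 + 12*t + 35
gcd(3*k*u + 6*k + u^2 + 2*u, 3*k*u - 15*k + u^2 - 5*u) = 3*k + u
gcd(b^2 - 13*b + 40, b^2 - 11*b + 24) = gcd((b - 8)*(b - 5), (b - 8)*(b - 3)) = b - 8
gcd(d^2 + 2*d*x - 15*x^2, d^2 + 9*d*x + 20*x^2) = d + 5*x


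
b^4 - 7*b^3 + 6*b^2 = b^2*(b - 6)*(b - 1)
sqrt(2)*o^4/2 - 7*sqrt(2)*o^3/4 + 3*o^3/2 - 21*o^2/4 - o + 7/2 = (o - 7/2)*(o - sqrt(2)/2)*(o + sqrt(2))*(sqrt(2)*o/2 + 1)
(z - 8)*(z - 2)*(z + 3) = z^3 - 7*z^2 - 14*z + 48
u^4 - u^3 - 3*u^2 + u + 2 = (u - 2)*(u - 1)*(u + 1)^2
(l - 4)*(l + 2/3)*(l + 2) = l^3 - 4*l^2/3 - 28*l/3 - 16/3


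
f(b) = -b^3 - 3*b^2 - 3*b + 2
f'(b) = -3*b^2 - 6*b - 3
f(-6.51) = 170.28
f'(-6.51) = -91.08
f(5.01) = -214.08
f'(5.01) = -108.36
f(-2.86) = 9.43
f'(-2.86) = -10.38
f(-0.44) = 2.82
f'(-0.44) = -0.94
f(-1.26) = 3.02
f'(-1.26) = -0.20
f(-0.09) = 2.25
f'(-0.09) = -2.48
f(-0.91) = 3.00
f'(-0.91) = -0.02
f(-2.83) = 9.13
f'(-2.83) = -10.05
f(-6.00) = 128.00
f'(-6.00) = -75.00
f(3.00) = -61.00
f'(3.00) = -48.00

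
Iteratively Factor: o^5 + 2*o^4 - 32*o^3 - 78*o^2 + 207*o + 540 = (o + 3)*(o^4 - o^3 - 29*o^2 + 9*o + 180) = (o + 3)^2*(o^3 - 4*o^2 - 17*o + 60) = (o - 3)*(o + 3)^2*(o^2 - o - 20) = (o - 5)*(o - 3)*(o + 3)^2*(o + 4)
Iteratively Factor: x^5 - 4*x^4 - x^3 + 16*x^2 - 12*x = (x - 2)*(x^4 - 2*x^3 - 5*x^2 + 6*x) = x*(x - 2)*(x^3 - 2*x^2 - 5*x + 6) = x*(x - 2)*(x + 2)*(x^2 - 4*x + 3) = x*(x - 3)*(x - 2)*(x + 2)*(x - 1)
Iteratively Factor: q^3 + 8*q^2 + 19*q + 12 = (q + 1)*(q^2 + 7*q + 12) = (q + 1)*(q + 3)*(q + 4)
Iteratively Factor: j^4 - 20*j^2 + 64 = (j + 2)*(j^3 - 2*j^2 - 16*j + 32) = (j + 2)*(j + 4)*(j^2 - 6*j + 8) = (j - 2)*(j + 2)*(j + 4)*(j - 4)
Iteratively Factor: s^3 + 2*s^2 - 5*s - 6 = (s + 1)*(s^2 + s - 6) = (s - 2)*(s + 1)*(s + 3)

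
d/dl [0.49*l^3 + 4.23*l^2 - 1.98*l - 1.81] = 1.47*l^2 + 8.46*l - 1.98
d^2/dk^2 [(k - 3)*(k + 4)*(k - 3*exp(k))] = -3*k^2*exp(k) - 15*k*exp(k) + 6*k + 24*exp(k) + 2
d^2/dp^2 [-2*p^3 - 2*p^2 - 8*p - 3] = -12*p - 4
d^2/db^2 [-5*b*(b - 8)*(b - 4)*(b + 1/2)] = -60*b^2 + 345*b - 260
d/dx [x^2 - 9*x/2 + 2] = 2*x - 9/2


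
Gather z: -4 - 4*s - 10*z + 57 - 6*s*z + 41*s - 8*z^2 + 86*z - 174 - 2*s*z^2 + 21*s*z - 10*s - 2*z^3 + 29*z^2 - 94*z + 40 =27*s - 2*z^3 + z^2*(21 - 2*s) + z*(15*s - 18) - 81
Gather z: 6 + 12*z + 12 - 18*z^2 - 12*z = 18 - 18*z^2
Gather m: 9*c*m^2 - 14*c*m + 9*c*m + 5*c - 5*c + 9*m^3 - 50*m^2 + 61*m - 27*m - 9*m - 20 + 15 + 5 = 9*m^3 + m^2*(9*c - 50) + m*(25 - 5*c)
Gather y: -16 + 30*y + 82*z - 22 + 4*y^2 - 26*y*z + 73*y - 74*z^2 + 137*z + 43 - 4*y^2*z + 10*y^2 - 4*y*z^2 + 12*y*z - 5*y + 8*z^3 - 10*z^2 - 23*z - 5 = y^2*(14 - 4*z) + y*(-4*z^2 - 14*z + 98) + 8*z^3 - 84*z^2 + 196*z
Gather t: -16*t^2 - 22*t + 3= -16*t^2 - 22*t + 3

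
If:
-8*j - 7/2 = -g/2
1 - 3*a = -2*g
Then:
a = 32*j/3 + 5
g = 16*j + 7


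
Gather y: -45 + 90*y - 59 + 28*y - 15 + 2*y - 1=120*y - 120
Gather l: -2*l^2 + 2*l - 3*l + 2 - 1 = -2*l^2 - l + 1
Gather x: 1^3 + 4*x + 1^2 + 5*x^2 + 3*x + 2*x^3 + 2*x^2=2*x^3 + 7*x^2 + 7*x + 2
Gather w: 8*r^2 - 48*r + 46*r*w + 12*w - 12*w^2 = 8*r^2 - 48*r - 12*w^2 + w*(46*r + 12)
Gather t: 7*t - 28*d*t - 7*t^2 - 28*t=-7*t^2 + t*(-28*d - 21)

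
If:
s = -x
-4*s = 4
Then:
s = -1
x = 1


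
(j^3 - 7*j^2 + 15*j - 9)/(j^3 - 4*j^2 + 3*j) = (j - 3)/j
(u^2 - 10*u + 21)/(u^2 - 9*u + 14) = (u - 3)/(u - 2)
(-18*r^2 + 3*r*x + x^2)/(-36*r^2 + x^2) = (-3*r + x)/(-6*r + x)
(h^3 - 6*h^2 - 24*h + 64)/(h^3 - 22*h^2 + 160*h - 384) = (h^2 + 2*h - 8)/(h^2 - 14*h + 48)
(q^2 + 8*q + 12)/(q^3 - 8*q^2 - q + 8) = (q^2 + 8*q + 12)/(q^3 - 8*q^2 - q + 8)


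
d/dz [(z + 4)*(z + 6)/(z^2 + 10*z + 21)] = 6*(-z - 5)/(z^4 + 20*z^3 + 142*z^2 + 420*z + 441)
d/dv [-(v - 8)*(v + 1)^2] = 3*(5 - v)*(v + 1)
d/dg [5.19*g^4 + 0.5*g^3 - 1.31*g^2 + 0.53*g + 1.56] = 20.76*g^3 + 1.5*g^2 - 2.62*g + 0.53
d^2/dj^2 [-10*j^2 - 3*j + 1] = -20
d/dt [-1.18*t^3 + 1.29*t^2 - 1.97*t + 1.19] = -3.54*t^2 + 2.58*t - 1.97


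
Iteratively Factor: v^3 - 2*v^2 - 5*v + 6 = (v - 3)*(v^2 + v - 2) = (v - 3)*(v - 1)*(v + 2)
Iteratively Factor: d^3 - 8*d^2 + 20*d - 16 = (d - 2)*(d^2 - 6*d + 8) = (d - 2)^2*(d - 4)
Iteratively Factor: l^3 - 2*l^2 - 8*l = (l)*(l^2 - 2*l - 8) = l*(l + 2)*(l - 4)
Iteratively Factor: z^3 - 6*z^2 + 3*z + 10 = (z - 2)*(z^2 - 4*z - 5) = (z - 2)*(z + 1)*(z - 5)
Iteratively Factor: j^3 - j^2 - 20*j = (j)*(j^2 - j - 20) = j*(j + 4)*(j - 5)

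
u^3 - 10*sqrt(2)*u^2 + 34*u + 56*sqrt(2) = (u - 7*sqrt(2))*(u - 4*sqrt(2))*(u + sqrt(2))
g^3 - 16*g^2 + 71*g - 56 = (g - 8)*(g - 7)*(g - 1)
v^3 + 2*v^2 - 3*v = v*(v - 1)*(v + 3)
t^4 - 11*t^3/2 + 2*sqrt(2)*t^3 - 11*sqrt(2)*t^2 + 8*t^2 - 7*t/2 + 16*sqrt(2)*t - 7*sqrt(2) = (t - 7/2)*(t - 1)^2*(t + 2*sqrt(2))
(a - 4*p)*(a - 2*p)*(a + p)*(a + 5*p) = a^4 - 23*a^2*p^2 + 18*a*p^3 + 40*p^4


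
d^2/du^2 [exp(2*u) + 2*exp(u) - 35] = (4*exp(u) + 2)*exp(u)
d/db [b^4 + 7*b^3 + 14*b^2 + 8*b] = 4*b^3 + 21*b^2 + 28*b + 8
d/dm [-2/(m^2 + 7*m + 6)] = 2*(2*m + 7)/(m^2 + 7*m + 6)^2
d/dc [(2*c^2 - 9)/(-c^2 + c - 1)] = (2*c^2 - 22*c + 9)/(c^4 - 2*c^3 + 3*c^2 - 2*c + 1)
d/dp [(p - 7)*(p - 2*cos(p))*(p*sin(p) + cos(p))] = p*(p - 7)*(p - 2*cos(p))*cos(p) + (p - 7)*(p*sin(p) + cos(p))*(2*sin(p) + 1) + (p - 2*cos(p))*(p*sin(p) + cos(p))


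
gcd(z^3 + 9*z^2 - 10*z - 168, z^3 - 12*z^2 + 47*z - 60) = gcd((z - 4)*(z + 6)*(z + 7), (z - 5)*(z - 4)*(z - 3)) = z - 4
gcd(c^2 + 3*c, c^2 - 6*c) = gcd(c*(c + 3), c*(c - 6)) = c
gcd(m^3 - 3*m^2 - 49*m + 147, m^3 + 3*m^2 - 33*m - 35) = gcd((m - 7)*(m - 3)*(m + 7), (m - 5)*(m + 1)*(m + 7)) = m + 7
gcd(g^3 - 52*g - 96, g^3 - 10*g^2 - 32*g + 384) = g^2 - 2*g - 48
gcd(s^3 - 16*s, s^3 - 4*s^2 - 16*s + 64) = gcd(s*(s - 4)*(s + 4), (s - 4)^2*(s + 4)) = s^2 - 16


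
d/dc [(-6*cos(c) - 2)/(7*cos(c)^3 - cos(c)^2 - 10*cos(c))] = 4*(-21*cos(c)^3 - 9*cos(c)^2 + cos(c) + 5)*sin(c)/((7*sin(c)^2 + cos(c) + 3)^2*cos(c)^2)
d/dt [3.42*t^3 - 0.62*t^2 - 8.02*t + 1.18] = 10.26*t^2 - 1.24*t - 8.02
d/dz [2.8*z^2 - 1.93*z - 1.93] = 5.6*z - 1.93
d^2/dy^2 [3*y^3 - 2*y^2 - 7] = 18*y - 4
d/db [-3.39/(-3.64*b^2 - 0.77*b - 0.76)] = (-24.6792*b - 2.6103)/(3.64*b^2 + 0.77*b + 0.76)^2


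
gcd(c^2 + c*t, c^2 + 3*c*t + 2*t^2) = c + t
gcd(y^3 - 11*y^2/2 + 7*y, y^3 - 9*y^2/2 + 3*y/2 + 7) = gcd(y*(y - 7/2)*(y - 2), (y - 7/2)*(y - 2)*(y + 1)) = y^2 - 11*y/2 + 7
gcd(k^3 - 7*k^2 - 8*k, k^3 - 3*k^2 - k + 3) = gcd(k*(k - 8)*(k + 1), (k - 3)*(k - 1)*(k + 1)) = k + 1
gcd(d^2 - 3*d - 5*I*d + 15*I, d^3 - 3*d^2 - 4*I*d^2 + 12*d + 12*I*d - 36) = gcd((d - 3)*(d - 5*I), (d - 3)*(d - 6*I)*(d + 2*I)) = d - 3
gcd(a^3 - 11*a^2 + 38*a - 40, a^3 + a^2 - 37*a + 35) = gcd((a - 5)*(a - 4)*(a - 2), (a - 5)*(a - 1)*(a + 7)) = a - 5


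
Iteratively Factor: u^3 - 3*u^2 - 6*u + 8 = (u - 1)*(u^2 - 2*u - 8) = (u - 4)*(u - 1)*(u + 2)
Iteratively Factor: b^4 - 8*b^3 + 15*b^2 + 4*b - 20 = (b - 2)*(b^3 - 6*b^2 + 3*b + 10) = (b - 2)*(b + 1)*(b^2 - 7*b + 10) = (b - 2)^2*(b + 1)*(b - 5)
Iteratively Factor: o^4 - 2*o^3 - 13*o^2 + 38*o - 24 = (o + 4)*(o^3 - 6*o^2 + 11*o - 6) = (o - 2)*(o + 4)*(o^2 - 4*o + 3) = (o - 2)*(o - 1)*(o + 4)*(o - 3)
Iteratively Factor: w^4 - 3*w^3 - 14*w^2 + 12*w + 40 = (w + 2)*(w^3 - 5*w^2 - 4*w + 20) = (w + 2)^2*(w^2 - 7*w + 10) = (w - 5)*(w + 2)^2*(w - 2)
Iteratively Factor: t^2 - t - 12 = (t - 4)*(t + 3)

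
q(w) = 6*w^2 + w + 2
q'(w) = 12*w + 1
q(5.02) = 158.22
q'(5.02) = 61.24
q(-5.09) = 152.36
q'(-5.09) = -60.08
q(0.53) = 4.22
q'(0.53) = 7.36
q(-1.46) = 13.33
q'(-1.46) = -16.52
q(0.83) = 6.96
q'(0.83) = 10.96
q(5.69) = 201.95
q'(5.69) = 69.28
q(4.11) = 107.46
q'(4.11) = 50.32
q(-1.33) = 11.28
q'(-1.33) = -14.96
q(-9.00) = 479.00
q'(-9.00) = -107.00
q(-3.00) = 53.00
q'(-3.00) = -35.00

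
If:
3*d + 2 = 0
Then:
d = -2/3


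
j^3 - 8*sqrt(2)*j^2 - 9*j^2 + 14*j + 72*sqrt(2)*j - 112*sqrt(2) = (j - 7)*(j - 2)*(j - 8*sqrt(2))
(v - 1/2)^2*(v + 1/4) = v^3 - 3*v^2/4 + 1/16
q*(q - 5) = q^2 - 5*q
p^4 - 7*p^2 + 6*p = p*(p - 2)*(p - 1)*(p + 3)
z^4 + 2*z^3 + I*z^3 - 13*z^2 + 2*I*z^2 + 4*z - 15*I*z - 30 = (z - 3)*(z + 5)*(z - I)*(z + 2*I)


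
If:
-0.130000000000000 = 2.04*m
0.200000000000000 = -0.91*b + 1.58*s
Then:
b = 1.73626373626374*s - 0.21978021978022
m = -0.06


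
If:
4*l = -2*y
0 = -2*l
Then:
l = 0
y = 0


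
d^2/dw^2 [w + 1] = 0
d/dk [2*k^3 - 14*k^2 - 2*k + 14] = 6*k^2 - 28*k - 2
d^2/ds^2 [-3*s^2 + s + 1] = -6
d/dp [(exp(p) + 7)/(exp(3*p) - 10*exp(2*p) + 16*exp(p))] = (-2*exp(3*p) - 11*exp(2*p) + 140*exp(p) - 112)*exp(-p)/(exp(4*p) - 20*exp(3*p) + 132*exp(2*p) - 320*exp(p) + 256)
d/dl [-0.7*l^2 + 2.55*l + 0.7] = 2.55 - 1.4*l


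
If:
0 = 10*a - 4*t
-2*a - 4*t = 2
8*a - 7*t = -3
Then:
No Solution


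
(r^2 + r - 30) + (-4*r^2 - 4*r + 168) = -3*r^2 - 3*r + 138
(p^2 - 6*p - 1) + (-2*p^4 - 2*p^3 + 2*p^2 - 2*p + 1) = -2*p^4 - 2*p^3 + 3*p^2 - 8*p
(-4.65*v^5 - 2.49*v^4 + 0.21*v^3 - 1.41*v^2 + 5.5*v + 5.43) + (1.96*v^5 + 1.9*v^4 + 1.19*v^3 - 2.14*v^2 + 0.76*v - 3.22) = -2.69*v^5 - 0.59*v^4 + 1.4*v^3 - 3.55*v^2 + 6.26*v + 2.21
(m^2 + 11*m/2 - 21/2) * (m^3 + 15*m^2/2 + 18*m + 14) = m^5 + 13*m^4 + 195*m^3/4 + 137*m^2/4 - 112*m - 147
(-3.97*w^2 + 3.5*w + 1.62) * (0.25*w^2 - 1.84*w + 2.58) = -0.9925*w^4 + 8.1798*w^3 - 16.2776*w^2 + 6.0492*w + 4.1796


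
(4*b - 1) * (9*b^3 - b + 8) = 36*b^4 - 9*b^3 - 4*b^2 + 33*b - 8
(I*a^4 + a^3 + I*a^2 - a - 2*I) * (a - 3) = I*a^5 + a^4 - 3*I*a^4 - 3*a^3 + I*a^3 - a^2 - 3*I*a^2 + 3*a - 2*I*a + 6*I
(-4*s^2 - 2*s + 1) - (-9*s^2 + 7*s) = 5*s^2 - 9*s + 1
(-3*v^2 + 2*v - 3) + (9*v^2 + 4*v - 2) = 6*v^2 + 6*v - 5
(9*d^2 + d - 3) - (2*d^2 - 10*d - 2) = 7*d^2 + 11*d - 1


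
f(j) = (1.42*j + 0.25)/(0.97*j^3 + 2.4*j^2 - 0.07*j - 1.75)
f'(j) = (1.42*j + 0.25)*(-2.91*j^2 - 4.8*j + 0.07)/(0.97*j^3 + 2.4*j^2 - 0.07*j - 1.75)^2 + 1.42/(0.97*j^3 + 2.4*j^2 - 0.07*j - 1.75)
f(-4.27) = 0.18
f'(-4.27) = 0.13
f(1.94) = 0.21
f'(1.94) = -0.20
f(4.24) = 0.05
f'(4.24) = -0.02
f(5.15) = 0.04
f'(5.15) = -0.01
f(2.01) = 0.20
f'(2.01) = -0.18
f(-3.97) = 0.22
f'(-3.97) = 0.18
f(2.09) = 0.18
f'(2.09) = -0.16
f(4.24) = 0.05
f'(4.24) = -0.02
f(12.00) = 0.01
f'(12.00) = -0.00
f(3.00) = 0.10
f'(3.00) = -0.06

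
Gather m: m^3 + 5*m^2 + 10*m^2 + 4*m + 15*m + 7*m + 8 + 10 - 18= m^3 + 15*m^2 + 26*m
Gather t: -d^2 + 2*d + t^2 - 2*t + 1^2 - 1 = -d^2 + 2*d + t^2 - 2*t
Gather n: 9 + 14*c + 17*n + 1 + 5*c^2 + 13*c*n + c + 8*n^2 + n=5*c^2 + 15*c + 8*n^2 + n*(13*c + 18) + 10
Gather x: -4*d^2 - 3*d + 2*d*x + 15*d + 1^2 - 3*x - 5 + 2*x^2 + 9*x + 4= -4*d^2 + 12*d + 2*x^2 + x*(2*d + 6)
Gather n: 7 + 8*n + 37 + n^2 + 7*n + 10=n^2 + 15*n + 54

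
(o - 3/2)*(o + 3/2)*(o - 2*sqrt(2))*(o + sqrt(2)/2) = o^4 - 3*sqrt(2)*o^3/2 - 17*o^2/4 + 27*sqrt(2)*o/8 + 9/2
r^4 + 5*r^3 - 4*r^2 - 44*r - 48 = (r - 3)*(r + 2)^2*(r + 4)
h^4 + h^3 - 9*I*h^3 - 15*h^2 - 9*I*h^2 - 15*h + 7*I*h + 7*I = (h + 1)*(h - 7*I)*(h - I)^2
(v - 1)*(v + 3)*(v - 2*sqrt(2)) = v^3 - 2*sqrt(2)*v^2 + 2*v^2 - 4*sqrt(2)*v - 3*v + 6*sqrt(2)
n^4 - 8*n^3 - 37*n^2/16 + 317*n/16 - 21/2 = (n - 8)*(n - 1)*(n - 3/4)*(n + 7/4)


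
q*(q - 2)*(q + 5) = q^3 + 3*q^2 - 10*q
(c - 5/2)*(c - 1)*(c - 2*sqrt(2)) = c^3 - 7*c^2/2 - 2*sqrt(2)*c^2 + 5*c/2 + 7*sqrt(2)*c - 5*sqrt(2)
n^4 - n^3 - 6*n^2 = n^2*(n - 3)*(n + 2)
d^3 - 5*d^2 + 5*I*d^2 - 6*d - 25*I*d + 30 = (d - 5)*(d + 2*I)*(d + 3*I)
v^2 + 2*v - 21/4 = (v - 3/2)*(v + 7/2)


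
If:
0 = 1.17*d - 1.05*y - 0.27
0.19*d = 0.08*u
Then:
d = 0.897435897435897*y + 0.230769230769231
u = 2.13141025641026*y + 0.548076923076923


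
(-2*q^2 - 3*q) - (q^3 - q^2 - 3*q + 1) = -q^3 - q^2 - 1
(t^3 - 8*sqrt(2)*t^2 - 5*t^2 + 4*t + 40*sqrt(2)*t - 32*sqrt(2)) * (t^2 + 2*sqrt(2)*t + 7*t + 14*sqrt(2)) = t^5 - 6*sqrt(2)*t^4 + 2*t^4 - 63*t^3 - 12*sqrt(2)*t^3 - 36*t^2 + 186*sqrt(2)*t^2 - 168*sqrt(2)*t + 992*t - 896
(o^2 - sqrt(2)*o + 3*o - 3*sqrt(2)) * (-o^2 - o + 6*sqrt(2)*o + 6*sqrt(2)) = -o^4 - 4*o^3 + 7*sqrt(2)*o^3 - 15*o^2 + 28*sqrt(2)*o^2 - 48*o + 21*sqrt(2)*o - 36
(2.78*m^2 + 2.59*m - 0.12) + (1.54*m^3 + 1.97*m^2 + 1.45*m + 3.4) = 1.54*m^3 + 4.75*m^2 + 4.04*m + 3.28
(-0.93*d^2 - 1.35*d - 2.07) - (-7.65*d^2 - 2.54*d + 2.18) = 6.72*d^2 + 1.19*d - 4.25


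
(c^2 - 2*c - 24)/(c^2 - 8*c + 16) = (c^2 - 2*c - 24)/(c^2 - 8*c + 16)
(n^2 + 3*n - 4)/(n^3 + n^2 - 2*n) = (n + 4)/(n*(n + 2))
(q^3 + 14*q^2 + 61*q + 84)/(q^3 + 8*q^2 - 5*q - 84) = (q + 3)/(q - 3)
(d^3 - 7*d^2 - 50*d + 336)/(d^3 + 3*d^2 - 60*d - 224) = (d - 6)/(d + 4)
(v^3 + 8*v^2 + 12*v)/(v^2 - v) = (v^2 + 8*v + 12)/(v - 1)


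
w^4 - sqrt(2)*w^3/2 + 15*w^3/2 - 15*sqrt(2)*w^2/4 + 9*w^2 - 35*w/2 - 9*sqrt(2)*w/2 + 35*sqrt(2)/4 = (w - 1)*(w + 7/2)*(w + 5)*(w - sqrt(2)/2)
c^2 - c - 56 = (c - 8)*(c + 7)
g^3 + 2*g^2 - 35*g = g*(g - 5)*(g + 7)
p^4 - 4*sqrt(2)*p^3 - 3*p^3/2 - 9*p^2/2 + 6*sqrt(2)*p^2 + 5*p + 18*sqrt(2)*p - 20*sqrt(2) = (p - 5/2)*(p - 1)*(p + 2)*(p - 4*sqrt(2))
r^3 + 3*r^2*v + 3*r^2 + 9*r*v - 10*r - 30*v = (r - 2)*(r + 5)*(r + 3*v)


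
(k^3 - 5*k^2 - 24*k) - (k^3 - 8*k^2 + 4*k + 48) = 3*k^2 - 28*k - 48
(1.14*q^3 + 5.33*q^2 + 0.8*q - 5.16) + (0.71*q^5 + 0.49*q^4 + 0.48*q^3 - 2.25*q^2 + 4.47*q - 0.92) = 0.71*q^5 + 0.49*q^4 + 1.62*q^3 + 3.08*q^2 + 5.27*q - 6.08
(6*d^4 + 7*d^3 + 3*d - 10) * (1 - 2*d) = -12*d^5 - 8*d^4 + 7*d^3 - 6*d^2 + 23*d - 10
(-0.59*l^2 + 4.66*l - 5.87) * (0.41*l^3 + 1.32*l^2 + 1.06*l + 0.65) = -0.2419*l^5 + 1.1318*l^4 + 3.1191*l^3 - 3.1923*l^2 - 3.1932*l - 3.8155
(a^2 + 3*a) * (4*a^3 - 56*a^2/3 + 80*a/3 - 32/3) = 4*a^5 - 20*a^4/3 - 88*a^3/3 + 208*a^2/3 - 32*a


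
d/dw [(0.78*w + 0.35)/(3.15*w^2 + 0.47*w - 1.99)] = (2.457*w^2 + 0.3666*w - (0.78*w + 0.35)*(6.3*w + 0.47) - 1.5522)/(3.15*w^2 + 0.47*w - 1.99)^2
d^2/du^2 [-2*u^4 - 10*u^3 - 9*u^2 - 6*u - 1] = -24*u^2 - 60*u - 18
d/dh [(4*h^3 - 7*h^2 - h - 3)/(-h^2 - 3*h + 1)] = 2*(-2*h^4 - 12*h^3 + 16*h^2 - 10*h - 5)/(h^4 + 6*h^3 + 7*h^2 - 6*h + 1)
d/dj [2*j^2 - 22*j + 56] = 4*j - 22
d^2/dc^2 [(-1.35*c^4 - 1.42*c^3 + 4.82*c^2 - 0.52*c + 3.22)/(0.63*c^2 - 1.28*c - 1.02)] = (-1.07163*c^6 + 6.53184*c^5 - 8.06598*c^4 - 27.31808*c^3 - 1.726092*c^2 - 26.448768*c + 26.07692)/(0.250047*c^6 - 1.524096*c^5 + 1.882062*c^4 + 2.838016*c^3 - 3.047148*c^2 - 3.995136*c - 1.061208)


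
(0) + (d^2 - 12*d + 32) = d^2 - 12*d + 32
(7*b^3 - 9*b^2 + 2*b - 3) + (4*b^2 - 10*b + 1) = 7*b^3 - 5*b^2 - 8*b - 2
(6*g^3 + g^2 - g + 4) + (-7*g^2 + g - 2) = 6*g^3 - 6*g^2 + 2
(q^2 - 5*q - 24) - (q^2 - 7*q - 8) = 2*q - 16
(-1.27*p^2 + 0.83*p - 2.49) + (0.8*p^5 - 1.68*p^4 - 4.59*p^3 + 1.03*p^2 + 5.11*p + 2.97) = 0.8*p^5 - 1.68*p^4 - 4.59*p^3 - 0.24*p^2 + 5.94*p + 0.48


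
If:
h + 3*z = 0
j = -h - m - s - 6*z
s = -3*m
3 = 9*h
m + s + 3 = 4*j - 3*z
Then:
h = 1/3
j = 3/5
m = 2/15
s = -2/5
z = -1/9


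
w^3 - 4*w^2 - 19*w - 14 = (w - 7)*(w + 1)*(w + 2)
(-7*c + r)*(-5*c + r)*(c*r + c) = 35*c^3*r + 35*c^3 - 12*c^2*r^2 - 12*c^2*r + c*r^3 + c*r^2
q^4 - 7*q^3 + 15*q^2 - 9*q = q*(q - 3)^2*(q - 1)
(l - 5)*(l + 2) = l^2 - 3*l - 10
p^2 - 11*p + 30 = (p - 6)*(p - 5)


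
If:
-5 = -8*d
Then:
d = 5/8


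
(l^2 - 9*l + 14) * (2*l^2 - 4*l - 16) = 2*l^4 - 22*l^3 + 48*l^2 + 88*l - 224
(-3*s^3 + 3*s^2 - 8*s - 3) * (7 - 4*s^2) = 12*s^5 - 12*s^4 + 11*s^3 + 33*s^2 - 56*s - 21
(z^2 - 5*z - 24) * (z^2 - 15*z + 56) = z^4 - 20*z^3 + 107*z^2 + 80*z - 1344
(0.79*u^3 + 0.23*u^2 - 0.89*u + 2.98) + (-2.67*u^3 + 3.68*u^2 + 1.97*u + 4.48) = -1.88*u^3 + 3.91*u^2 + 1.08*u + 7.46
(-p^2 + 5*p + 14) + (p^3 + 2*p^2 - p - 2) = p^3 + p^2 + 4*p + 12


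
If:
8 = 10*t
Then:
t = 4/5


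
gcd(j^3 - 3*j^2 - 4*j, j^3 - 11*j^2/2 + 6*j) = j^2 - 4*j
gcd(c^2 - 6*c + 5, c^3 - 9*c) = 1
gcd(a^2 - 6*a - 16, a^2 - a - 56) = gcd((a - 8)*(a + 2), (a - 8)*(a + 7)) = a - 8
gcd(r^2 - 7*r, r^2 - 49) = r - 7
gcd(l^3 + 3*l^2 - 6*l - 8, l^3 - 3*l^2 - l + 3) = l + 1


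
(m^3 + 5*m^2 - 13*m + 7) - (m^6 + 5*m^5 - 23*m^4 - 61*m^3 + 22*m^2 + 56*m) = -m^6 - 5*m^5 + 23*m^4 + 62*m^3 - 17*m^2 - 69*m + 7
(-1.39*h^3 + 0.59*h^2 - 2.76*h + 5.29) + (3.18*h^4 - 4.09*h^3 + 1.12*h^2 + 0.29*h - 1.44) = 3.18*h^4 - 5.48*h^3 + 1.71*h^2 - 2.47*h + 3.85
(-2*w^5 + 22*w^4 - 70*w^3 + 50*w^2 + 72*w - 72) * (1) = -2*w^5 + 22*w^4 - 70*w^3 + 50*w^2 + 72*w - 72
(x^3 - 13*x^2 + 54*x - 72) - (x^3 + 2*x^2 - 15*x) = -15*x^2 + 69*x - 72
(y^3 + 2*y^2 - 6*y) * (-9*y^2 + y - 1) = -9*y^5 - 17*y^4 + 55*y^3 - 8*y^2 + 6*y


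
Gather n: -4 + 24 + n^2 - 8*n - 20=n^2 - 8*n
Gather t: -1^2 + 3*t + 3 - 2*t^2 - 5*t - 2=-2*t^2 - 2*t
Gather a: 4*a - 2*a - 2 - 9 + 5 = 2*a - 6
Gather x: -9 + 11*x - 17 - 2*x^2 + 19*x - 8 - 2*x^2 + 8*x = -4*x^2 + 38*x - 34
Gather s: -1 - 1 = -2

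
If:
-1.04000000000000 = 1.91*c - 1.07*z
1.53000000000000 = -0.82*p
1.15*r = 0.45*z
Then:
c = 0.56020942408377*z - 0.544502617801047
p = -1.87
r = 0.391304347826087*z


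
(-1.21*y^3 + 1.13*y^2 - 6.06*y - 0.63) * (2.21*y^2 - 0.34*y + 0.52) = -2.6741*y^5 + 2.9087*y^4 - 14.406*y^3 + 1.2557*y^2 - 2.937*y - 0.3276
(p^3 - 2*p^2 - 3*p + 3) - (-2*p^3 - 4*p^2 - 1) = 3*p^3 + 2*p^2 - 3*p + 4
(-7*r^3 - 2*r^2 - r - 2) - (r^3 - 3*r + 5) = -8*r^3 - 2*r^2 + 2*r - 7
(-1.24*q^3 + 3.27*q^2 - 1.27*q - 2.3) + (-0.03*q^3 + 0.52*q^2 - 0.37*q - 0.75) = -1.27*q^3 + 3.79*q^2 - 1.64*q - 3.05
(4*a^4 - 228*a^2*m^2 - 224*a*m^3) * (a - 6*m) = 4*a^5 - 24*a^4*m - 228*a^3*m^2 + 1144*a^2*m^3 + 1344*a*m^4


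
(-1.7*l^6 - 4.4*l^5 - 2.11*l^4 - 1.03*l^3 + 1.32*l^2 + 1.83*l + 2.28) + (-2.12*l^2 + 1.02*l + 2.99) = -1.7*l^6 - 4.4*l^5 - 2.11*l^4 - 1.03*l^3 - 0.8*l^2 + 2.85*l + 5.27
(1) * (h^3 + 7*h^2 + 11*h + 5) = h^3 + 7*h^2 + 11*h + 5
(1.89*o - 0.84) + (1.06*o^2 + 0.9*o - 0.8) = 1.06*o^2 + 2.79*o - 1.64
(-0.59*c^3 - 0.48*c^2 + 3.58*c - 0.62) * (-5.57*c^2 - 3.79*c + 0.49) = 3.2863*c^5 + 4.9097*c^4 - 18.4105*c^3 - 10.35*c^2 + 4.104*c - 0.3038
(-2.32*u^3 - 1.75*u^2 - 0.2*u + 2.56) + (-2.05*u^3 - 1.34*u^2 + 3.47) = -4.37*u^3 - 3.09*u^2 - 0.2*u + 6.03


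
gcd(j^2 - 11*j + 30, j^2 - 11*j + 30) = j^2 - 11*j + 30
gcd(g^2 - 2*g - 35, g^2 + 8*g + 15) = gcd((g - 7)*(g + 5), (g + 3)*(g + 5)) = g + 5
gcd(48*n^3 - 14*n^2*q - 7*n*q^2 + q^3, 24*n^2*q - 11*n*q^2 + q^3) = -8*n + q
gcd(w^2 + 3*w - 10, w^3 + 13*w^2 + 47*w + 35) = w + 5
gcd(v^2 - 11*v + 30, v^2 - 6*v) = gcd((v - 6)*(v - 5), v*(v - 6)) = v - 6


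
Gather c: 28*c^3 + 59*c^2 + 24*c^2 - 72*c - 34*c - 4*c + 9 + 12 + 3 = 28*c^3 + 83*c^2 - 110*c + 24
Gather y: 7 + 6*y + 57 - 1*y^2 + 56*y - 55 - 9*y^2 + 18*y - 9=-10*y^2 + 80*y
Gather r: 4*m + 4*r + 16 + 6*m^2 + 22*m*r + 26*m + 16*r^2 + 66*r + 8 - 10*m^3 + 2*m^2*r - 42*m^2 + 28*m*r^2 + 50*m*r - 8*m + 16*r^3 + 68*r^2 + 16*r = -10*m^3 - 36*m^2 + 22*m + 16*r^3 + r^2*(28*m + 84) + r*(2*m^2 + 72*m + 86) + 24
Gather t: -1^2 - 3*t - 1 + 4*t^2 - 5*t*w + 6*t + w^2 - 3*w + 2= 4*t^2 + t*(3 - 5*w) + w^2 - 3*w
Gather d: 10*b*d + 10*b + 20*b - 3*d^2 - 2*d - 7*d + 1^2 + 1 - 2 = 30*b - 3*d^2 + d*(10*b - 9)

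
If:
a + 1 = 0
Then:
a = -1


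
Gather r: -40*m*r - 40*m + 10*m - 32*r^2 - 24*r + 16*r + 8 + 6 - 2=-30*m - 32*r^2 + r*(-40*m - 8) + 12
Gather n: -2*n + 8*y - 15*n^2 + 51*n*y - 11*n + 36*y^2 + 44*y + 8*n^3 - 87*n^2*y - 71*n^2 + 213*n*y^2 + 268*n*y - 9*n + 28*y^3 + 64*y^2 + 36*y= 8*n^3 + n^2*(-87*y - 86) + n*(213*y^2 + 319*y - 22) + 28*y^3 + 100*y^2 + 88*y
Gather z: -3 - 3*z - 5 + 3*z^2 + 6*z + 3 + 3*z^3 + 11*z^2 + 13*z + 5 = 3*z^3 + 14*z^2 + 16*z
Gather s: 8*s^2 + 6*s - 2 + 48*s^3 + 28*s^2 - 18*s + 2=48*s^3 + 36*s^2 - 12*s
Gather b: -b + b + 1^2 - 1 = 0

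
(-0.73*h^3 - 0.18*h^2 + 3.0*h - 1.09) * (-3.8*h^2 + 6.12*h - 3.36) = 2.774*h^5 - 3.7836*h^4 - 10.0488*h^3 + 23.1068*h^2 - 16.7508*h + 3.6624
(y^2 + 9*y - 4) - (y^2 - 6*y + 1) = 15*y - 5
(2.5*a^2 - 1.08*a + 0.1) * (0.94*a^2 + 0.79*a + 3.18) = 2.35*a^4 + 0.9598*a^3 + 7.1908*a^2 - 3.3554*a + 0.318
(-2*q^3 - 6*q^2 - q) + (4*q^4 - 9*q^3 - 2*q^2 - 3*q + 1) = 4*q^4 - 11*q^3 - 8*q^2 - 4*q + 1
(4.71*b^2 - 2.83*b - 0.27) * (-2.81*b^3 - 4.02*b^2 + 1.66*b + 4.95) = -13.2351*b^5 - 10.9819*b^4 + 19.9539*b^3 + 19.7021*b^2 - 14.4567*b - 1.3365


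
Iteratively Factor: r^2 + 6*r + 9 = (r + 3)*(r + 3)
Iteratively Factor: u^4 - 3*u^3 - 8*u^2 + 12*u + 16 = (u + 1)*(u^3 - 4*u^2 - 4*u + 16) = (u - 4)*(u + 1)*(u^2 - 4) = (u - 4)*(u - 2)*(u + 1)*(u + 2)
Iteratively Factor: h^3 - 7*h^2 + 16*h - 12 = (h - 2)*(h^2 - 5*h + 6) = (h - 2)^2*(h - 3)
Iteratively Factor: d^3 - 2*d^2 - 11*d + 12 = (d - 4)*(d^2 + 2*d - 3) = (d - 4)*(d + 3)*(d - 1)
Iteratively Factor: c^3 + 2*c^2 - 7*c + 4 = (c + 4)*(c^2 - 2*c + 1) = (c - 1)*(c + 4)*(c - 1)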